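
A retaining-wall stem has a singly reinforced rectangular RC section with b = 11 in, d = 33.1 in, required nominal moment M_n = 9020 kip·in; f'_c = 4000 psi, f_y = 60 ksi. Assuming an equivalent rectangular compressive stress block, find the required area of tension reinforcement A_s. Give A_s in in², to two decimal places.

From M_n = 0.85 f'_c a b (d − a/2):
a = d − √(d² − 2M_n/(0.85 f'_c b)) = 33.1 − √(33.1² − 2 × 9020/(0.85 × 4 × 11)) = 8.336 in.
A_s = 0.85 f'_c a b / f_y = 0.85 × 4 × 8.336 × 11 / 60 = 5.196 in².

A_s ≈ 5.20 in²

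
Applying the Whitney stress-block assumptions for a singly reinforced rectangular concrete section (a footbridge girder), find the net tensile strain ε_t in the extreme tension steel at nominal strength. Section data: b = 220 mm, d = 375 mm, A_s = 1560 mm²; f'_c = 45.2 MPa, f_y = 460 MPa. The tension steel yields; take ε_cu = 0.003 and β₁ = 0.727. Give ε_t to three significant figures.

ε_t ≈ 0.00663

a = A_s f_y/(0.85 f'_c b) = 84.90 mm.
β₁ = 0.727, so c = a/β₁ = 84.90/0.727 = 116.78 mm.
From the linear strain diagram with ε_cu = 0.003: ε_t = 0.003 (d − c)/c = 0.003 × (375 − 116.78)/116.78 = 0.00663.
Since ε_t ≥ 0.005, the section is tension-controlled.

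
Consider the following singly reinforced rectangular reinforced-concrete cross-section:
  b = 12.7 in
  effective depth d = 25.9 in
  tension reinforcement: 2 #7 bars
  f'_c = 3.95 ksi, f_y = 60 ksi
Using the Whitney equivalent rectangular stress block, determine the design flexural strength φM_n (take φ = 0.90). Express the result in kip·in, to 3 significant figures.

A_s = 2 × 0.6 = 1.2 in².
T = A_s f_y = 1.2 × 60 = 72 kips.
a = T/(0.85 f'_c b) = 72/(0.85 × 3.95 × 12.7) = 1.689 in.
M_n = T(d − a/2) = 72 × (25.9 − 0.8445) = 1804.0 kip·in.
φM_n = 0.90 × 1804.0 = 1623.6 kip·in.

φM_n ≈ 1620 kip·in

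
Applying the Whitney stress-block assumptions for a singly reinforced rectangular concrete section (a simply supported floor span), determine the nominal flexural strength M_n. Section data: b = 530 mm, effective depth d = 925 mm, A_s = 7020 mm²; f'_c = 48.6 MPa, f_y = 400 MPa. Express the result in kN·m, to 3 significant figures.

T = A_s f_y = 7020 × 400 = 2808000 N = 2808 kN.
From C = T: a = T/(0.85 f'_c b) = 2808000/(0.85 × 48.6 × 530) = 128.25 mm.
M_n = T(d − a/2) = 2808 kN × (925 − 64.125) mm = 2417.34 kN·m.

M_n ≈ 2420 kN·m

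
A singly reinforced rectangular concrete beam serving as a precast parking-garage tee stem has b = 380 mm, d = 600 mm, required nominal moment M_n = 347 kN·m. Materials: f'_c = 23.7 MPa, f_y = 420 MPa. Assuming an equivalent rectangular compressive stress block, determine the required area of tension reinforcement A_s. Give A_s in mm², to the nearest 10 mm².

With M_n = 0.85 f'_c a b (d − a/2), solve the quadratic for a:
a = d − √(d² − 2M_n/(0.85 f'_c b)) = 600 − √(600² − 2 × 347×10⁶/(0.85 × 23.7 × 380)) = 81.02 mm.
A_s = 0.85 f'_c a b / f_y = 0.85 × 23.7 × 81.02 × 380 / 420 = 1476.7 mm².

A_s ≈ 1480 mm²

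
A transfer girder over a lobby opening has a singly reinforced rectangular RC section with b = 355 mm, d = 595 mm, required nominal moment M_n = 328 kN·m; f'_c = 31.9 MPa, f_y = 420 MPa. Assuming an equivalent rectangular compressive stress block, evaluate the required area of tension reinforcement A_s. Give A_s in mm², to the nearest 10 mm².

With M_n = 0.85 f'_c a b (d − a/2), solve the quadratic for a:
a = d − √(d² − 2M_n/(0.85 f'_c b)) = 595 − √(595² − 2 × 328×10⁶/(0.85 × 31.9 × 355)) = 60.33 mm.
A_s = 0.85 f'_c a b / f_y = 0.85 × 31.9 × 60.33 × 355 / 420 = 1382.7 mm².

A_s ≈ 1380 mm²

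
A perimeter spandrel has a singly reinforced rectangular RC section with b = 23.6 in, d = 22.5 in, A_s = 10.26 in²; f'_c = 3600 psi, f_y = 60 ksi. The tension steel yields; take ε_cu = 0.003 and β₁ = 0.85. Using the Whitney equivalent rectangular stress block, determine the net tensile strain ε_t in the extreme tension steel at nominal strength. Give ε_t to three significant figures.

a = A_s f_y/(0.85 f'_c b) = 8.524 in.
β₁ = 0.85, so c = a/β₁ = 8.524/0.85 = 10.028 in.
From the linear strain diagram with ε_cu = 0.003: ε_t = 0.003 (d − c)/c = 0.003 × (22.5 − 10.028)/10.028 = 0.00373.
ε_t < 0.004 — the section is over-reinforced for flexure under ACI limits.

ε_t ≈ 0.00373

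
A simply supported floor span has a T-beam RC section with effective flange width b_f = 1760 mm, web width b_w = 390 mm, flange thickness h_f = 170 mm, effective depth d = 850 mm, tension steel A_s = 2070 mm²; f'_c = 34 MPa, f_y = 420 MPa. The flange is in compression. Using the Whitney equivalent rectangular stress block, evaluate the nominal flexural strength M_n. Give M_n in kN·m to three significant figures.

Tension: T = A_s f_y = 2070 × 420 = 869400 N.
Try a within the flange: a = T/(0.85 f'_c b_f) = 869400/(0.85 × 34 × 1760) = 17.09 mm.
Since a = 17.09 ≤ h_f = 170 mm, the stress block lies entirely in the flange; analyse as a rectangular beam of width b_f.
M_n = T(d − a/2) = 869400 × (850 − 8.545) = 731.56 × 10⁶ N·mm.
M_n = 731.56 kN·m.

M_n ≈ 732 kN·m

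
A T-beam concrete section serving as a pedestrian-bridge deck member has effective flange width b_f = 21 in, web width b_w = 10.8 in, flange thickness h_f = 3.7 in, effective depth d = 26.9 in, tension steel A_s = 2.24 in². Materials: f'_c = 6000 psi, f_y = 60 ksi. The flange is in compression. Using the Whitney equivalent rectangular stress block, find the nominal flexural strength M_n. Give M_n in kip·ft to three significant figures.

M_n ≈ 294 kip·ft

Tension: T = A_s f_y = 2.24 × 60 = 134.4 kips.
Try a within the flange: a = T/(0.85 f'_c b_f) = 134.4/(0.85 × 6 × 21) = 1.255 in.
Since a = 1.255 ≤ h_f = 3.7 in, the stress block lies entirely in the flange; analyse as a rectangular beam of width b_f.
M_n = T(d − a/2) = 134.4 × (26.9 − 0.6275) = 3531.0 kip·in.
M_n = 3531.0/12 = 294.25 kip·ft.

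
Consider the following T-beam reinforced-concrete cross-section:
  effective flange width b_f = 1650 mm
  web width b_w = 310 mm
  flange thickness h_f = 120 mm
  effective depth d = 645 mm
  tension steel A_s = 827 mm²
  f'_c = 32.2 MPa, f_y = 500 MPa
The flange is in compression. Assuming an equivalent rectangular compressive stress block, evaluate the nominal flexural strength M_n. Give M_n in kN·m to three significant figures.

Tension: T = A_s f_y = 827 × 500 = 413500 N.
Try a within the flange: a = T/(0.85 f'_c b_f) = 413500/(0.85 × 32.2 × 1650) = 9.16 mm.
Since a = 9.16 ≤ h_f = 120 mm, the stress block lies entirely in the flange; analyse as a rectangular beam of width b_f.
M_n = T(d − a/2) = 413500 × (645 − 4.58) = 264.81 × 10⁶ N·mm.
M_n = 264.81 kN·m.

M_n ≈ 265 kN·m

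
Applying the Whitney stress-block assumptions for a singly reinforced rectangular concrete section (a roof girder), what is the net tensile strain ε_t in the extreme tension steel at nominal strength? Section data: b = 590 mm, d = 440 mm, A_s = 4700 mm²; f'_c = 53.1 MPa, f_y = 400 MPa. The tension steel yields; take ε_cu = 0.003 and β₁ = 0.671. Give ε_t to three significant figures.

a = A_s f_y/(0.85 f'_c b) = 70.60 mm.
β₁ = 0.671, so c = a/β₁ = 70.60/0.671 = 105.22 mm.
From the linear strain diagram with ε_cu = 0.003: ε_t = 0.003 (d − c)/c = 0.003 × (440 − 105.22)/105.22 = 0.00955.
Since ε_t ≥ 0.005, the section is tension-controlled.

ε_t ≈ 0.00955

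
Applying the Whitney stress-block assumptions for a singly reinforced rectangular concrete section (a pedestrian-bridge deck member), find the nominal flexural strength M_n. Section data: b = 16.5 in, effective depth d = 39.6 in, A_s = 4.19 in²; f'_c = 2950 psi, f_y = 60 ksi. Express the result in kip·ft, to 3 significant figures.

T = A_s f_y = 4.19 × 60 = 251.4 kips.
a = T/(0.85 f'_c b) = 251.4/(0.85 × 2.95 × 16.5) = 6.076 in.
M_n = T(d − a/2) = 251.4 × (39.6 − 3.038) = 9191.7 kip·in = 9191.7/12 = 765.98 kip·ft.

M_n ≈ 766 kip·ft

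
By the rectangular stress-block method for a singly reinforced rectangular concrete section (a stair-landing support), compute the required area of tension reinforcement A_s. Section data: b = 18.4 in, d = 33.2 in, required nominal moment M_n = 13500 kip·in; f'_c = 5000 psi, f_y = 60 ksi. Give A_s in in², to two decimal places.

From M_n = 0.85 f'_c a b (d − a/2):
a = d − √(d² − 2M_n/(0.85 f'_c b)) = 33.2 − √(33.2² − 2 × 13500/(0.85 × 5 × 18.4)) = 5.687 in.
A_s = 0.85 f'_c a b / f_y = 0.85 × 5 × 5.687 × 18.4 / 60 = 7.412 in².

A_s ≈ 7.41 in²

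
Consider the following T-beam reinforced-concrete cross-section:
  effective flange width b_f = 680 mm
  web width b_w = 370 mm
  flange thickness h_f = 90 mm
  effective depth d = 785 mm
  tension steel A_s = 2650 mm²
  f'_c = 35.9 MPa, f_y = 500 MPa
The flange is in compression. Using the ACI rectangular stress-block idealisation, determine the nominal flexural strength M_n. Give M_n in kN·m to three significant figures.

M_n ≈ 998 kN·m

Tension: T = A_s f_y = 2650 × 500 = 1325000 N.
Try a within the flange: a = T/(0.85 f'_c b_f) = 1325000/(0.85 × 35.9 × 680) = 63.85 mm.
Since a = 63.85 ≤ h_f = 90 mm, the stress block lies entirely in the flange; analyse as a rectangular beam of width b_f.
M_n = T(d − a/2) = 1325000 × (785 − 31.925) = 997.82 × 10⁶ N·mm.
M_n = 997.82 kN·m.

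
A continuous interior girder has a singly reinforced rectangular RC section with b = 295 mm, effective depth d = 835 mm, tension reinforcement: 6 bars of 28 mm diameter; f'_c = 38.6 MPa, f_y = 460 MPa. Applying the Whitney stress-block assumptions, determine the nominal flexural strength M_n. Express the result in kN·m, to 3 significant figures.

M_n ≈ 1270 kN·m

A_s = 6 × 616 = 3696 mm².
T = A_s f_y = 3696 × 460 = 1700160 N = 1700.16 kN.
From C = T: a = T/(0.85 f'_c b) = 1700160/(0.85 × 38.6 × 295) = 175.66 mm.
M_n = T(d − a/2) = 1700.16 kN × (835 − 87.83) mm = 1270.31 kN·m.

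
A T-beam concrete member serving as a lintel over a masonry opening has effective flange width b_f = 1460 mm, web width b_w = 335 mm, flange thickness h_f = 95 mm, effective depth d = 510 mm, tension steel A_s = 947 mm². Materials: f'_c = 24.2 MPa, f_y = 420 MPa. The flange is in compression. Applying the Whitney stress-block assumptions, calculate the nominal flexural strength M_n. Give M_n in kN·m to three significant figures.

M_n ≈ 200 kN·m

Tension: T = A_s f_y = 947 × 420 = 397740 N.
Try a within the flange: a = T/(0.85 f'_c b_f) = 397740/(0.85 × 24.2 × 1460) = 13.24 mm.
Since a = 13.24 ≤ h_f = 95 mm, the stress block lies entirely in the flange; analyse as a rectangular beam of width b_f.
M_n = T(d − a/2) = 397740 × (510 − 6.62) = 200.21 × 10⁶ N·mm.
M_n = 200.21 kN·m.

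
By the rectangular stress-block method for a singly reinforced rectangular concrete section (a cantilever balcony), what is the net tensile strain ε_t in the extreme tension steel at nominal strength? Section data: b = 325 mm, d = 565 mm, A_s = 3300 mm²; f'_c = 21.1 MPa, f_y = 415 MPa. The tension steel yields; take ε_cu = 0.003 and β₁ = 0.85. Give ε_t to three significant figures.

ε_t ≈ 0.00313

a = A_s f_y/(0.85 f'_c b) = 234.95 mm.
β₁ = 0.85, so c = a/β₁ = 234.95/0.85 = 276.41 mm.
From the linear strain diagram with ε_cu = 0.003: ε_t = 0.003 (d − c)/c = 0.003 × (565 − 276.41)/276.41 = 0.00313.
ε_t < 0.004 — the section is over-reinforced for flexure under ACI limits.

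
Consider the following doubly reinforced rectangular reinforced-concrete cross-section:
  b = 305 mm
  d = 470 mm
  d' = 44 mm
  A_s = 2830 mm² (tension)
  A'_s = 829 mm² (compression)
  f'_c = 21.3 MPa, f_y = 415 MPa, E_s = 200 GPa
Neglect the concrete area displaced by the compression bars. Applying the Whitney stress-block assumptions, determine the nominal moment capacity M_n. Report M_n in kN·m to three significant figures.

Assume both tension and compression steel yield.
Net tension couple steel: A_s − A'_s = 2001 mm².
a = (A_s − A'_s) f_y / (0.85 f'_c b) = 830415/(0.85 × 21.3 × 305) = 150.38 mm.
c = a/β₁ = 150.38/0.85 = 176.92 mm; ε'_s = 0.003(c − d')/c = 0.0023 ≥ f_y/E_s = 0.0021, so compression steel does yield.
M_n = (A_s − A'_s) f_y (d − a/2) + A'_s f_y (d − d') = [830415 × (470 − 75.19) + 344035 × (470 − 44)] × 10⁻⁶ = 327.86 + 146.56 = 474.42 kN·m.

M_n ≈ 474 kN·m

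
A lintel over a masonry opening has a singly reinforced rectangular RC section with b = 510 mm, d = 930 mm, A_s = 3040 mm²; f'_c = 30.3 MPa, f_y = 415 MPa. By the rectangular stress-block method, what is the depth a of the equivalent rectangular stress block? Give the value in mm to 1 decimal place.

T = A_s f_y = 3040 × 415 = 1261600 N = 1261.6 kN.
Setting C = 0.85 f'_c a b equal to T: a = 1261600/(0.85 × 30.3 × 510) = 96.0 mm.

a ≈ 96.0 mm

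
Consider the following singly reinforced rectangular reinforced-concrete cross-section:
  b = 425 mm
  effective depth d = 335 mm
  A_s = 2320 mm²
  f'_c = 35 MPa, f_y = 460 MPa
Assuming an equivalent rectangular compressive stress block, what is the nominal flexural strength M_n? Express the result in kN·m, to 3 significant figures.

M_n ≈ 312 kN·m

T = A_s f_y = 2320 × 460 = 1067200 N = 1067.2 kN.
From C = T: a = T/(0.85 f'_c b) = 1067200/(0.85 × 35 × 425) = 84.41 mm.
M_n = T(d − a/2) = 1067.2 kN × (335 − 42.205) mm = 312.47 kN·m.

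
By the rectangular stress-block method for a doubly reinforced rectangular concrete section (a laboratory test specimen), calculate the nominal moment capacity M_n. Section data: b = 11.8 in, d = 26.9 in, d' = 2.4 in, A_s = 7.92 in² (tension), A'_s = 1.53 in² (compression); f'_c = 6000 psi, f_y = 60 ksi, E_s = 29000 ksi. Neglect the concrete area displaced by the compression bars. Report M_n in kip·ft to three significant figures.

Assume both steels yield.
a = (A_s − A'_s) f_y/(0.85 f'_c b) = (7.92 − 1.53) × 60/(0.85 × 6 × 11.8) = 6.371 in.
c = a/β₁ = 6.371/0.75 = 8.495 in; ε'_s = 0.003(c − d')/c = 0.0022 ≥ ε_y = 0.0021, so the compression steel yields.
M_n = (A_s − A'_s) f_y (d − a/2) + A'_s f_y (d − d') = 383.4 × (26.9 − 3.1855) + 91.8 × (26.9 − 2.4) = 9092.1 + 2249.1 = 11341.2 kip·in = 11341.2/12 = 945.10 kip·ft.

M_n ≈ 945 kip·ft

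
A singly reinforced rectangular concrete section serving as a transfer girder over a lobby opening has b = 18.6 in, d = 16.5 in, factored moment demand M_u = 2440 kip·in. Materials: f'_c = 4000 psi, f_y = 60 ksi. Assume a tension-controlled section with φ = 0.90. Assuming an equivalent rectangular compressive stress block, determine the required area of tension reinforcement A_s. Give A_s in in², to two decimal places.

A_s ≈ 3.00 in²

M_n = M_u/φ = 2440/0.90 = 2711.11 kip·in.
From M_n = 0.85 f'_c a b (d − a/2):
a = d − √(d² − 2M_n/(0.85 f'_c b)) = 16.5 − √(16.5² − 2 × 2711.11/(0.85 × 4 × 18.6)) = 2.843 in.
A_s = 0.85 f'_c a b / f_y = 0.85 × 4 × 2.843 × 18.6 / 60 = 2.997 in².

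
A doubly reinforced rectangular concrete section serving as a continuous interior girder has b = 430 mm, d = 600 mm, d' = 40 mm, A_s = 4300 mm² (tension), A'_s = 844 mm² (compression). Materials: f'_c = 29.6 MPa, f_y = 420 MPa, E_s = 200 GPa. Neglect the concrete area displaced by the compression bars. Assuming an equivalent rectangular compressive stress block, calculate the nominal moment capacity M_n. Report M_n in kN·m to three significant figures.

Assume both tension and compression steel yield.
Net tension couple steel: A_s − A'_s = 3456 mm².
a = (A_s − A'_s) f_y / (0.85 f'_c b) = 1451520/(0.85 × 29.6 × 430) = 134.17 mm.
c = a/β₁ = 134.17/0.839 = 159.92 mm; ε'_s = 0.003(c − d')/c = 0.0022 ≥ f_y/E_s = 0.0021, so compression steel does yield.
M_n = (A_s − A'_s) f_y (d − a/2) + A'_s f_y (d − d') = [1451520 × (600 − 67.085) + 354480 × (600 − 40)] × 10⁻⁶ = 773.54 + 198.51 = 972.05 kN·m.

M_n ≈ 972 kN·m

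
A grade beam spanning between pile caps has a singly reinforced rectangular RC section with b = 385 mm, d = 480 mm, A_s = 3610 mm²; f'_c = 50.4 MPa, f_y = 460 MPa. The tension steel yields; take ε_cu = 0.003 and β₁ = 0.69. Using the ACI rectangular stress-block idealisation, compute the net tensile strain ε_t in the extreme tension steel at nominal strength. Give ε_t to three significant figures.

ε_t ≈ 0.00687

a = A_s f_y/(0.85 f'_c b) = 100.68 mm.
β₁ = 0.69, so c = a/β₁ = 100.68/0.69 = 145.91 mm.
From the linear strain diagram with ε_cu = 0.003: ε_t = 0.003 (d − c)/c = 0.003 × (480 − 145.91)/145.91 = 0.00687.
Since ε_t ≥ 0.005, the section is tension-controlled.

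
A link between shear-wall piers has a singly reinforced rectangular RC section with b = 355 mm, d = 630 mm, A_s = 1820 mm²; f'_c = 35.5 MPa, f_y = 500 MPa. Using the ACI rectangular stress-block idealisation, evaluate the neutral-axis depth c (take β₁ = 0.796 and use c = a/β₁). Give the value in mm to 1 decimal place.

T = A_s f_y = 1820 × 500 = 910000 N = 910 kN.
Setting C = 0.85 f'_c a b equal to T: a = 910000/(0.85 × 35.5 × 355) = 84.950 mm.
With β₁ = 0.796, c = a/β₁ = 84.950/0.796 = 106.7 mm.

c ≈ 106.7 mm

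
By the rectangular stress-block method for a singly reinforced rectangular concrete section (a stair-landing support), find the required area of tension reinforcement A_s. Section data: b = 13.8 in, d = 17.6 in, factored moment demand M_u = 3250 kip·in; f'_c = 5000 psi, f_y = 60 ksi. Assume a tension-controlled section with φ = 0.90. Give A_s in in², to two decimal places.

M_n = M_u/φ = 3250/0.90 = 3611.11 kip·in.
From M_n = 0.85 f'_c a b (d − a/2):
a = d − √(d² − 2M_n/(0.85 f'_c b)) = 17.6 − √(17.6² − 2 × 3611.11/(0.85 × 5 × 13.8)) = 3.939 in.
A_s = 0.85 f'_c a b / f_y = 0.85 × 5 × 3.939 × 13.8 / 60 = 3.850 in².

A_s ≈ 3.85 in²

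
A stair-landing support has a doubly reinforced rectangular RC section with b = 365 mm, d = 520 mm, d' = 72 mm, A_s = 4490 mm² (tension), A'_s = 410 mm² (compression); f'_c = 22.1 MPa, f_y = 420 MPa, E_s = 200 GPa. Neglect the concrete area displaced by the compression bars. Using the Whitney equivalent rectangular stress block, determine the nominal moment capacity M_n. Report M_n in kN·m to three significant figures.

Assume both tension and compression steel yield.
Net tension couple steel: A_s − A'_s = 4080 mm².
a = (A_s − A'_s) f_y / (0.85 f'_c b) = 1713600/(0.85 × 22.1 × 365) = 249.92 mm.
c = a/β₁ = 249.92/0.85 = 294.02 mm; ε'_s = 0.003(c − d')/c = 0.0023 ≥ f_y/E_s = 0.0021, so compression steel does yield.
M_n = (A_s − A'_s) f_y (d − a/2) + A'_s f_y (d − d') = [1713600 × (520 − 124.96) + 172200 × (520 − 72)] × 10⁻⁶ = 676.94 + 77.15 = 754.09 kN·m.

M_n ≈ 754 kN·m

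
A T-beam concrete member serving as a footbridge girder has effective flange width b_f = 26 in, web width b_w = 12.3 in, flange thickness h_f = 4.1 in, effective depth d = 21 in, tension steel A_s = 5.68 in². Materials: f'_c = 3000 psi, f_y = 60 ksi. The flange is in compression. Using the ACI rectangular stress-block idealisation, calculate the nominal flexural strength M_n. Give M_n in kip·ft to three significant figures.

M_n ≈ 520 kip·ft

Tension: T = A_s f_y = 5.68 × 60 = 340.8 kips.
Try a within the flange: a = T/(0.85 f'_c b_f) = 340.8/(0.85 × 3 × 26) = 5.140 in.
a = 5.140 > h_f = 4.1 in: the block extends into the web. Split into flange-overhang and web parts.
C_f = 0.85 f'_c (b_f − b_w) h_f = 0.85 × 3 × (26 − 12.3) × 4.1 = 143.2 kips.
Remaining web compression depth: a_w = (T − C_f)/(0.85 f'_c b_w) = (340.8 − 143.2)/(0.85 × 3 × 12.3) = 6.300 in.
M_n = C_f(d − h_f/2) + (T − C_f)(d − a_w/2) = 143.2 × (21 − 2.05) + 197.6 × (21 − 3.15) = 2713.6 + 3527.2 = 6240.8 kip·in.
M_n = 6240.8/12 = 520.07 kip·ft.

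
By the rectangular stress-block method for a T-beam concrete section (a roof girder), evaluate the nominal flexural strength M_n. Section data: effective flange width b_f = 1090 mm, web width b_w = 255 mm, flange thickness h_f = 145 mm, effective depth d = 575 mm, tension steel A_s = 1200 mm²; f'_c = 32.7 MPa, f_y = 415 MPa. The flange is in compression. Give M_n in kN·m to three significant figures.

Tension: T = A_s f_y = 1200 × 415 = 498000 N.
Try a within the flange: a = T/(0.85 f'_c b_f) = 498000/(0.85 × 32.7 × 1090) = 16.44 mm.
Since a = 16.44 ≤ h_f = 145 mm, the stress block lies entirely in the flange; analyse as a rectangular beam of width b_f.
M_n = T(d − a/2) = 498000 × (575 − 8.22) = 282.26 × 10⁶ N·mm.
M_n = 282.26 kN·m.

M_n ≈ 282 kN·m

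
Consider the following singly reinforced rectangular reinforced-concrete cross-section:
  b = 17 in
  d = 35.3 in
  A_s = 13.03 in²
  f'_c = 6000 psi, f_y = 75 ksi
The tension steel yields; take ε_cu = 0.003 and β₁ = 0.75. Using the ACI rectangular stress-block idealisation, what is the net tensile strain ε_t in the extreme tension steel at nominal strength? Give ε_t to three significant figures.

a = A_s f_y/(0.85 f'_c b) = 11.272 in.
β₁ = 0.75, so c = a/β₁ = 11.272/0.75 = 15.029 in.
From the linear strain diagram with ε_cu = 0.003: ε_t = 0.003 (d − c)/c = 0.003 × (35.3 − 15.029)/15.029 = 0.00405.
ε_t is between 0.004 and 0.005 — transition zone.

ε_t ≈ 0.00405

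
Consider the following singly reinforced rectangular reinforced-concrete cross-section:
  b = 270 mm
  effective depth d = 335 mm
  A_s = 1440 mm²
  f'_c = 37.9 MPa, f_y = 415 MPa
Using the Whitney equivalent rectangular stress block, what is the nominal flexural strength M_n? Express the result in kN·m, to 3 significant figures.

M_n ≈ 180 kN·m

T = A_s f_y = 1440 × 415 = 597600 N = 597.6 kN.
From C = T: a = T/(0.85 f'_c b) = 597600/(0.85 × 37.9 × 270) = 68.71 mm.
M_n = T(d − a/2) = 597.6 kN × (335 − 34.355) mm = 179.67 kN·m.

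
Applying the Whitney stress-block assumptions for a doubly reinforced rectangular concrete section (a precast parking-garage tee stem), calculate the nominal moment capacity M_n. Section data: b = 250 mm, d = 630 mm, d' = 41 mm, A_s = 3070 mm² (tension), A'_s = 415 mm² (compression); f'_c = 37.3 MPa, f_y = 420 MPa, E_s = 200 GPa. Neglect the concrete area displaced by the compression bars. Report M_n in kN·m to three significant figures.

M_n ≈ 727 kN·m

Assume both tension and compression steel yield.
Net tension couple steel: A_s − A'_s = 2655 mm².
a = (A_s − A'_s) f_y / (0.85 f'_c b) = 1115100/(0.85 × 37.3 × 250) = 140.68 mm.
c = a/β₁ = 140.68/0.784 = 179.44 mm; ε'_s = 0.003(c − d')/c = 0.0023 ≥ f_y/E_s = 0.0021, so compression steel does yield.
M_n = (A_s − A'_s) f_y (d − a/2) + A'_s f_y (d − d') = [1115100 × (630 − 70.34) + 174300 × (630 − 41)] × 10⁻⁶ = 624.08 + 102.66 = 726.74 kN·m.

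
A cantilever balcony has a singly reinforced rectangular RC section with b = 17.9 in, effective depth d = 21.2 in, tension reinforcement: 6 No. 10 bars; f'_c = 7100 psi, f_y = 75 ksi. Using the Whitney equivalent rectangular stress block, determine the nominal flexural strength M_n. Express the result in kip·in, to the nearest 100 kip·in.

A_s = 6 × 1.27 = 7.62 in².
T = A_s f_y = 7.62 × 75 = 571.5 kips.
a = T/(0.85 f'_c b) = 571.5/(0.85 × 7.1 × 17.9) = 5.290 in.
M_n = T(d − a/2) = 571.5 × (21.2 − 2.645) = 10604.2 kip·in.

M_n ≈ 10600 kip·in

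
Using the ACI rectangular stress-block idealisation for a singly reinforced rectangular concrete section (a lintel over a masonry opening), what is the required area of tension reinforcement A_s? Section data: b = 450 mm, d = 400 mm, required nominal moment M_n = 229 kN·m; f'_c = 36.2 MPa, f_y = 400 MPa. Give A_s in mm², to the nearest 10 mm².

With M_n = 0.85 f'_c a b (d − a/2), solve the quadratic for a:
a = d − √(d² − 2M_n/(0.85 f'_c b)) = 400 − √(400² − 2 × 229×10⁶/(0.85 × 36.2 × 450)) = 43.74 mm.
A_s = 0.85 f'_c a b / f_y = 0.85 × 36.2 × 43.74 × 450 / 400 = 1514.1 mm².

A_s ≈ 1510 mm²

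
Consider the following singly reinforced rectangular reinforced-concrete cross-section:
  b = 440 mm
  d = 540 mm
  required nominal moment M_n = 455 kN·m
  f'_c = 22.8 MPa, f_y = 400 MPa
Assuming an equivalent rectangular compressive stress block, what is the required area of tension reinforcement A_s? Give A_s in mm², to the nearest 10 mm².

A_s ≈ 2350 mm²

With M_n = 0.85 f'_c a b (d − a/2), solve the quadratic for a:
a = d − √(d² − 2M_n/(0.85 f'_c b)) = 540 − √(540² − 2 × 455×10⁶/(0.85 × 22.8 × 440)) = 110.02 mm.
A_s = 0.85 f'_c a b / f_y = 0.85 × 22.8 × 110.02 × 440 / 400 = 2345.4 mm².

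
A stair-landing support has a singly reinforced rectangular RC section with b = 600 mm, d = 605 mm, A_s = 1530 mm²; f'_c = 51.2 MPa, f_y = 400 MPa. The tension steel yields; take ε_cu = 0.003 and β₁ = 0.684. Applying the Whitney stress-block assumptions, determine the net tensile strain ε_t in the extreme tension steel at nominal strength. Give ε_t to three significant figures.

a = A_s f_y/(0.85 f'_c b) = 23.44 mm.
β₁ = 0.684, so c = a/β₁ = 23.44/0.684 = 34.27 mm.
From the linear strain diagram with ε_cu = 0.003: ε_t = 0.003 (d − c)/c = 0.003 × (605 − 34.27)/34.27 = 0.0500.
Since ε_t ≥ 0.005, the section is tension-controlled.

ε_t ≈ 0.0500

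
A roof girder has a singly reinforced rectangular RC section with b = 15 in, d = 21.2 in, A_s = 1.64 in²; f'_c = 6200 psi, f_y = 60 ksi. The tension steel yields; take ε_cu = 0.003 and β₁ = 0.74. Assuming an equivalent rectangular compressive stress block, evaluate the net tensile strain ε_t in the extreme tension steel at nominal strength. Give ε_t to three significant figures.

a = A_s f_y/(0.85 f'_c b) = 1.245 in.
β₁ = 0.74, so c = a/β₁ = 1.245/0.74 = 1.682 in.
From the linear strain diagram with ε_cu = 0.003: ε_t = 0.003 (d − c)/c = 0.003 × (21.2 − 1.682)/1.682 = 0.0348.
Since ε_t ≥ 0.005, the section is tension-controlled.

ε_t ≈ 0.0348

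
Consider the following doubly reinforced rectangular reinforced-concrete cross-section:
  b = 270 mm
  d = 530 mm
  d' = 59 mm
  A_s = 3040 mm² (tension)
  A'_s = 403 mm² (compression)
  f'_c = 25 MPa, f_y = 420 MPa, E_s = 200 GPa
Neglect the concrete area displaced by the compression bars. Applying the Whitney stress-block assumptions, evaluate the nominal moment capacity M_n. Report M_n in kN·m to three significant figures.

M_n ≈ 560 kN·m

Assume both tension and compression steel yield.
Net tension couple steel: A_s − A'_s = 2637 mm².
a = (A_s − A'_s) f_y / (0.85 f'_c b) = 1107540/(0.85 × 25 × 270) = 193.04 mm.
c = a/β₁ = 193.04/0.85 = 227.11 mm; ε'_s = 0.003(c − d')/c = 0.0022 ≥ f_y/E_s = 0.0021, so compression steel does yield.
M_n = (A_s − A'_s) f_y (d − a/2) + A'_s f_y (d − d') = [1107540 × (530 − 96.52) + 169260 × (530 − 59)] × 10⁻⁶ = 480.10 + 79.72 = 559.82 kN·m.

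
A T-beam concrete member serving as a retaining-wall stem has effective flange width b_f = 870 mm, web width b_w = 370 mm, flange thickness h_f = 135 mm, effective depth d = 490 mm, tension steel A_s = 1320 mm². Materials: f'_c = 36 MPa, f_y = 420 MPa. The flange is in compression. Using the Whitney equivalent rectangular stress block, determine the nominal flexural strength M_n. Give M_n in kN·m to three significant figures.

M_n ≈ 266 kN·m

Tension: T = A_s f_y = 1320 × 420 = 554400 N.
Try a within the flange: a = T/(0.85 f'_c b_f) = 554400/(0.85 × 36 × 870) = 20.82 mm.
Since a = 20.82 ≤ h_f = 135 mm, the stress block lies entirely in the flange; analyse as a rectangular beam of width b_f.
M_n = T(d − a/2) = 554400 × (490 − 10.41) = 265.88 × 10⁶ N·mm.
M_n = 265.88 kN·m.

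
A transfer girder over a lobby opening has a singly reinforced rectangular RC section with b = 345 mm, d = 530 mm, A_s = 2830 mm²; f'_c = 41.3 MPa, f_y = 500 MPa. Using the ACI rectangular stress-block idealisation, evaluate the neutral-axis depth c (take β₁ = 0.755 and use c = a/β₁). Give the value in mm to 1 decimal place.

T = A_s f_y = 2830 × 500 = 1415000 N = 1415 kN.
Setting C = 0.85 f'_c a b equal to T: a = 1415000/(0.85 × 41.3 × 345) = 116.834 mm.
With β₁ = 0.755, c = a/β₁ = 116.834/0.755 = 154.7 mm.

c ≈ 154.7 mm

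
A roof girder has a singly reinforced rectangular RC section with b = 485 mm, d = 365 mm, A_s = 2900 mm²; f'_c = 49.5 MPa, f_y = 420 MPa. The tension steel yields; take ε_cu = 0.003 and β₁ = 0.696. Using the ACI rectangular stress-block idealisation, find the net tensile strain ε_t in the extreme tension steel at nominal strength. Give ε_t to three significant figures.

a = A_s f_y/(0.85 f'_c b) = 59.69 mm.
β₁ = 0.696, so c = a/β₁ = 59.69/0.696 = 85.76 mm.
From the linear strain diagram with ε_cu = 0.003: ε_t = 0.003 (d − c)/c = 0.003 × (365 − 85.76)/85.76 = 0.00977.
Since ε_t ≥ 0.005, the section is tension-controlled.

ε_t ≈ 0.00977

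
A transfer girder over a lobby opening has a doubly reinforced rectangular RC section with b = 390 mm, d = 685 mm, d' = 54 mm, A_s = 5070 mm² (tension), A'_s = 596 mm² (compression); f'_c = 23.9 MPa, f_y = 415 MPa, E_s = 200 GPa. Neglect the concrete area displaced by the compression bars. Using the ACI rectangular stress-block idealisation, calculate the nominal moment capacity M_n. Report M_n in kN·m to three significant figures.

M_n ≈ 1210 kN·m

Assume both tension and compression steel yield.
Net tension couple steel: A_s − A'_s = 4474 mm².
a = (A_s − A'_s) f_y / (0.85 f'_c b) = 1856710/(0.85 × 23.9 × 390) = 234.35 mm.
c = a/β₁ = 234.35/0.85 = 275.71 mm; ε'_s = 0.003(c − d')/c = 0.0024 ≥ f_y/E_s = 0.0021, so compression steel does yield.
M_n = (A_s − A'_s) f_y (d − a/2) + A'_s f_y (d − d') = [1856710 × (685 − 117.175) + 247340 × (685 − 54)] × 10⁻⁶ = 1054.29 + 156.07 = 1210.36 kN·m.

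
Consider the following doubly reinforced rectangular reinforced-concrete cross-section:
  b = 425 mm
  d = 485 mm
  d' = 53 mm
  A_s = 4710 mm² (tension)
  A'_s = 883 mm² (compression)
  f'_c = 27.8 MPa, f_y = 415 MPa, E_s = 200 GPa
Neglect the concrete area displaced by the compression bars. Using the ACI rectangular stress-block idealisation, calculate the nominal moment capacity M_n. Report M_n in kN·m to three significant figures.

M_n ≈ 803 kN·m

Assume both tension and compression steel yield.
Net tension couple steel: A_s − A'_s = 3827 mm².
a = (A_s − A'_s) f_y / (0.85 f'_c b) = 1588205/(0.85 × 27.8 × 425) = 158.14 mm.
c = a/β₁ = 158.14/0.85 = 186.05 mm; ε'_s = 0.003(c − d')/c = 0.0021 ≥ f_y/E_s = 0.0021, so compression steel does yield.
M_n = (A_s − A'_s) f_y (d − a/2) + A'_s f_y (d − d') = [1588205 × (485 − 79.07) + 366445 × (485 − 53)] × 10⁻⁶ = 644.70 + 158.30 = 803.00 kN·m.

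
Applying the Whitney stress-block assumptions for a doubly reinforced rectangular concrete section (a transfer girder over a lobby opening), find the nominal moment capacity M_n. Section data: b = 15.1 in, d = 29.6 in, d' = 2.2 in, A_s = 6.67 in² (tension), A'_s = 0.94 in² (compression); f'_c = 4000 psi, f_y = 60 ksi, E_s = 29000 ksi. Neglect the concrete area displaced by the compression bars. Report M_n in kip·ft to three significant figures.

Assume both steels yield.
a = (A_s − A'_s) f_y/(0.85 f'_c b) = (6.67 − 0.94) × 60/(0.85 × 4 × 15.1) = 6.697 in.
c = a/β₁ = 6.697/0.85 = 7.879 in; ε'_s = 0.003(c − d')/c = 0.0022 ≥ ε_y = 0.0021, so the compression steel yields.
M_n = (A_s − A'_s) f_y (d − a/2) + A'_s f_y (d − d') = 343.8 × (29.6 − 3.3485) + 56.4 × (29.6 − 2.2) = 9025.3 + 1545.4 = 10570.7 kip·in = 10570.7/12 = 880.89 kip·ft.

M_n ≈ 881 kip·ft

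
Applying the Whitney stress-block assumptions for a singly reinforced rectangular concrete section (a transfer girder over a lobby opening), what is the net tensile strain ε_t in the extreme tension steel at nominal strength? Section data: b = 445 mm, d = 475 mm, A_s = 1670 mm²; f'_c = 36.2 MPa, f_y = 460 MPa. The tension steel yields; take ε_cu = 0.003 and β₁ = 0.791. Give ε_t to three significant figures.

a = A_s f_y/(0.85 f'_c b) = 56.10 mm.
β₁ = 0.791, so c = a/β₁ = 56.10/0.791 = 70.92 mm.
From the linear strain diagram with ε_cu = 0.003: ε_t = 0.003 (d − c)/c = 0.003 × (475 − 70.92)/70.92 = 0.0171.
Since ε_t ≥ 0.005, the section is tension-controlled.

ε_t ≈ 0.0171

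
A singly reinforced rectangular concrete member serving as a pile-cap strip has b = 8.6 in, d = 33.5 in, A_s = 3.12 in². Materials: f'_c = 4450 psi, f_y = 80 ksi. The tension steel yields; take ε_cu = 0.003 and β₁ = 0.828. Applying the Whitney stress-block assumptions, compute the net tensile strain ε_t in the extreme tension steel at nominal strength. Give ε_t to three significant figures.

ε_t ≈ 0.00784

a = A_s f_y/(0.85 f'_c b) = 7.673 in.
β₁ = 0.828, so c = a/β₁ = 7.673/0.828 = 9.267 in.
From the linear strain diagram with ε_cu = 0.003: ε_t = 0.003 (d − c)/c = 0.003 × (33.5 − 9.267)/9.267 = 0.00784.
Since ε_t ≥ 0.005, the section is tension-controlled.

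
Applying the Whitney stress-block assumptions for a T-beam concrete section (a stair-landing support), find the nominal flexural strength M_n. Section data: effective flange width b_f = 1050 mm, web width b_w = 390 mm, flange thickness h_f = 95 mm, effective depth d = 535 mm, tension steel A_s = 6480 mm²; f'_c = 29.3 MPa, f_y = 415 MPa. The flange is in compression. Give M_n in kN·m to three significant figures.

Tension: T = A_s f_y = 6480 × 415 = 2689200 N.
Try a within the flange: a = T/(0.85 f'_c b_f) = 2689200/(0.85 × 29.3 × 1050) = 102.84 mm.
a = 102.84 > h_f = 95 mm: the block extends into the web. Split into flange-overhang and web parts.
C_f = 0.85 f'_c (b_f − b_w) h_f = 0.85 × 29.3 × (1050 − 390) × 95 = 1561544 N.
Remaining web compression depth: a_w = (T − C_f)/(0.85 f'_c b_w) = (2689200 − 1561544)/(0.85 × 29.3 × 390) = 116.10 mm.
M_n = C_f(d − h_f/2) + (T − C_f)(d − a_w/2) = 1561544 × (535 − 47.5) + 1127656 × (535 − 58.05) = 761.25 + 537.84 = 1299.09 × 10⁶ N·mm.
M_n = 1299.09 kN·m.

M_n ≈ 1300 kN·m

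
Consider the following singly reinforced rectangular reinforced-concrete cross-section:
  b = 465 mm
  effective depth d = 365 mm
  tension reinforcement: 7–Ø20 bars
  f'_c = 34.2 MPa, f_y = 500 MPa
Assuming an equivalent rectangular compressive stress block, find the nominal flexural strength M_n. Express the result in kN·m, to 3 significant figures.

A_s = 7 × 314 = 2198 mm².
T = A_s f_y = 2198 × 500 = 1099000 N = 1099 kN.
From C = T: a = T/(0.85 f'_c b) = 1099000/(0.85 × 34.2 × 465) = 81.30 mm.
M_n = T(d − a/2) = 1099 kN × (365 − 40.65) mm = 356.46 kN·m.

M_n ≈ 356 kN·m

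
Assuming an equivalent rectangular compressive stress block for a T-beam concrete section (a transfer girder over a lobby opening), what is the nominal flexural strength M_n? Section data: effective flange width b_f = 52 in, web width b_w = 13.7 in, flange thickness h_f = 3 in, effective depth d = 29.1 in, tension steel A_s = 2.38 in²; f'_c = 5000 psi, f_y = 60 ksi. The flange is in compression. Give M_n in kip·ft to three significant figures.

Tension: T = A_s f_y = 2.38 × 60 = 142.8 kips.
Try a within the flange: a = T/(0.85 f'_c b_f) = 142.8/(0.85 × 5 × 52) = 0.646 in.
Since a = 0.646 ≤ h_f = 3 in, the stress block lies entirely in the flange; analyse as a rectangular beam of width b_f.
M_n = T(d − a/2) = 142.8 × (29.1 − 0.323) = 4109.4 kip·in.
M_n = 4109.4/12 = 342.45 kip·ft.

M_n ≈ 342 kip·ft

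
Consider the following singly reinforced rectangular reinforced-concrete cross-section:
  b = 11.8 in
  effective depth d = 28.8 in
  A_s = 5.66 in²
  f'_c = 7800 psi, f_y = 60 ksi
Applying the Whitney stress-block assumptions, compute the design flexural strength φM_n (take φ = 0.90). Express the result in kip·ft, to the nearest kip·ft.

φM_n ≈ 678 kip·ft

T = A_s f_y = 5.66 × 60 = 339.6 kips.
a = T/(0.85 f'_c b) = 339.6/(0.85 × 7.8 × 11.8) = 4.341 in.
M_n = T(d − a/2) = 339.6 × (28.8 − 2.1705) = 9043.4 kip·in = 9043.4/12 = 753.62 kip·ft.
φM_n = 0.90 × 753.62 = 678.26 kip·ft.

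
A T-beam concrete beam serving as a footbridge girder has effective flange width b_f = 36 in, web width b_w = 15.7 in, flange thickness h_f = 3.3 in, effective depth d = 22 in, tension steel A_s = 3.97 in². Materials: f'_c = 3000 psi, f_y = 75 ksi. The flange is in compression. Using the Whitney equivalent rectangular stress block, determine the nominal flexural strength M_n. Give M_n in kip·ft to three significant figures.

Tension: T = A_s f_y = 3.97 × 75 = 297.75 kips.
Try a within the flange: a = T/(0.85 f'_c b_f) = 297.75/(0.85 × 3 × 36) = 3.243 in.
Since a = 3.243 ≤ h_f = 3.3 in, the stress block lies entirely in the flange; analyse as a rectangular beam of width b_f.
M_n = T(d − a/2) = 297.75 × (22 − 1.6215) = 6067.7 kip·in.
M_n = 6067.7/12 = 505.64 kip·ft.

M_n ≈ 506 kip·ft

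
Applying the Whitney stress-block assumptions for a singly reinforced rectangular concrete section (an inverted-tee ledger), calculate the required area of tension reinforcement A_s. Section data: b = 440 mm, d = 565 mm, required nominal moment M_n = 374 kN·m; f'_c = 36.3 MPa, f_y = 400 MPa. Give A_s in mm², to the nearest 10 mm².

A_s ≈ 1730 mm²

With M_n = 0.85 f'_c a b (d − a/2), solve the quadratic for a:
a = d − √(d² − 2M_n/(0.85 f'_c b)) = 565 − √(565² − 2 × 374×10⁶/(0.85 × 36.3 × 440)) = 51.07 mm.
A_s = 0.85 f'_c a b / f_y = 0.85 × 36.3 × 51.07 × 440 / 400 = 1733.3 mm².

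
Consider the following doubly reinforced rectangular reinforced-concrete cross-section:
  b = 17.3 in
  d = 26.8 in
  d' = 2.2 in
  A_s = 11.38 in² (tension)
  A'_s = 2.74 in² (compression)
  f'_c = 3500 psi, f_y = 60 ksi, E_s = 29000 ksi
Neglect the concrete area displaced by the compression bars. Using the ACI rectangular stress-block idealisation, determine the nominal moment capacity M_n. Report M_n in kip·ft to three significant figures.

M_n ≈ 1280 kip·ft

Assume both steels yield.
a = (A_s − A'_s) f_y/(0.85 f'_c b) = (11.38 − 2.74) × 60/(0.85 × 3.5 × 17.3) = 10.072 in.
c = a/β₁ = 10.072/0.85 = 11.849 in; ε'_s = 0.003(c − d')/c = 0.0024 ≥ ε_y = 0.0021, so the compression steel yields.
M_n = (A_s − A'_s) f_y (d − a/2) + A'_s f_y (d − d') = 518.4 × (26.8 − 5.036) + 164.4 × (26.8 − 2.2) = 11282.5 + 4044.2 = 15326.7 kip·in = 15326.7/12 = 1277.23 kip·ft.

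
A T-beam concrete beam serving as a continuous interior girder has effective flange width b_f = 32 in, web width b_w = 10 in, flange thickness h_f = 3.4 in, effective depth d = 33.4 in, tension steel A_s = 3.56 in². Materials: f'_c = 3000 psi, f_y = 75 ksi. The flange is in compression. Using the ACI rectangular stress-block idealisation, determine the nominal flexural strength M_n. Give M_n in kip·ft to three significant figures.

M_n ≈ 707 kip·ft

Tension: T = A_s f_y = 3.56 × 75 = 267 kips.
Try a within the flange: a = T/(0.85 f'_c b_f) = 267/(0.85 × 3 × 32) = 3.272 in.
Since a = 3.272 ≤ h_f = 3.4 in, the stress block lies entirely in the flange; analyse as a rectangular beam of width b_f.
M_n = T(d − a/2) = 267 × (33.4 − 1.636) = 8481.0 kip·in.
M_n = 8481.0/12 = 706.75 kip·ft.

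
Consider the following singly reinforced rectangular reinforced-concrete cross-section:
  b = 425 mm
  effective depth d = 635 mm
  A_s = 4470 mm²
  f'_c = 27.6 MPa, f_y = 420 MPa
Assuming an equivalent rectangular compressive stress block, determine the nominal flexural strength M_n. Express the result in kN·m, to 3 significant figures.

M_n ≈ 1020 kN·m

T = A_s f_y = 4470 × 420 = 1877400 N = 1877.4 kN.
From C = T: a = T/(0.85 f'_c b) = 1877400/(0.85 × 27.6 × 425) = 188.30 mm.
M_n = T(d − a/2) = 1877.4 kN × (635 − 94.15) mm = 1015.39 kN·m.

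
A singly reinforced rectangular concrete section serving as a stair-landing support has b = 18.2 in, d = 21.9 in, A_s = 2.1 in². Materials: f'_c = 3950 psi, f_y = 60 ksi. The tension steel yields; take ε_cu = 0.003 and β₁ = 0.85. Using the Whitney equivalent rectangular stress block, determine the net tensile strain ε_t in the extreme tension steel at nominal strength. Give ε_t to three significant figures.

ε_t ≈ 0.0241

a = A_s f_y/(0.85 f'_c b) = 2.062 in.
β₁ = 0.85, so c = a/β₁ = 2.062/0.85 = 2.426 in.
From the linear strain diagram with ε_cu = 0.003: ε_t = 0.003 (d − c)/c = 0.003 × (21.9 − 2.426)/2.426 = 0.0241.
Since ε_t ≥ 0.005, the section is tension-controlled.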